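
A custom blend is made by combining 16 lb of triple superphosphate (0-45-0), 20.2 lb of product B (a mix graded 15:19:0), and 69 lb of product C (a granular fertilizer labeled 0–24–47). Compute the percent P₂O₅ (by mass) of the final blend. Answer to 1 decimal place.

Total mass = 16 + 20.2 + 69 = 105.2 lb.
P₂O₅ mass = 45%×16 + 19%×20.2 + 24%×69 = 27.598 lb.
% P₂O₅ = 27.598 / 105.2 = 26.2338%.

26.2% P₂O₅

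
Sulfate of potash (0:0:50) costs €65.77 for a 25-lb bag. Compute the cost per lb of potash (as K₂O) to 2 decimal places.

K₂O in bag = 25 × 50% = 12.5 lb.
Cost per lb K₂O = €65.77 / 12.5 = €5.2616.

€5.26 per lb K₂O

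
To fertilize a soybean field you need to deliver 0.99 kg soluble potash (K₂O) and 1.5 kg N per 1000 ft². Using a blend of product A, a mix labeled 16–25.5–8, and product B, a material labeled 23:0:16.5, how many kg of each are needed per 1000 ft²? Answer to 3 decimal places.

2.475 kg product A, 4.800 kg product B

With a, b = kg per 1000 ft² of product A and product B:
K₂O: 0.08·a + 0.165·b = 0.99
N: 0.16·a + 0.23·b = 1.5
Eliminate b: (row1) − 0.165/0.23·(row2) → -0.0347826·a = -0.086087, so a = 2.475.
Then b = (1.5 − 0.16·2.475) / 0.23 = 4.8.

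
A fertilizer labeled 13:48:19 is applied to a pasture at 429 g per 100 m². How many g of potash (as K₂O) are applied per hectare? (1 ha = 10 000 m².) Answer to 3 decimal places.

8151.000 g K₂O per hectare

K₂O per 100 m² = 429 × 19% = 81.51 g.
Convert to per hectare: 81.51 × 100 = 8151 g.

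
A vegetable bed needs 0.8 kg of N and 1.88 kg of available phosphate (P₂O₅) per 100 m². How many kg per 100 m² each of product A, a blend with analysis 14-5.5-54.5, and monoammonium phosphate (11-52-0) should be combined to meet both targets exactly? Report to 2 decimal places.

3.13 kg product A, 3.28 kg monoammonium phosphate

Per-100 m² balance (a = product A, b = monoammonium phosphate):
N: 0.14·a + 0.11·b = 0.8
P₂O₅: 0.055·a + 0.52·b = 1.88
Solving simultaneously: a = 3.13408, b = 3.2839.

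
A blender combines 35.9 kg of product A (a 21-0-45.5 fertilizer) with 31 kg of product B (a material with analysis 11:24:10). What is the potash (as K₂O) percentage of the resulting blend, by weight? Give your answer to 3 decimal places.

29.050% K₂O

Total mass = 35.9 + 31 = 66.9 kg.
K₂O mass = 45.5%×35.9 + 10%×31 = 19.4345 kg.
% K₂O = 19.4345 / 66.9 = 29.0501%.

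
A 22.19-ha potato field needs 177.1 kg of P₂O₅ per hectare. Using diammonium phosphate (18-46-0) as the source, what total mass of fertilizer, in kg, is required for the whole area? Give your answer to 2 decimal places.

Product per hectare = 177.1 / 46% = 385 kg.
Total product = 385 × 22.19 = 8543.15 kg.

8543.15 kg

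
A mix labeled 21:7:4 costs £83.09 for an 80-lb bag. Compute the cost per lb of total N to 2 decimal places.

N in bag = 80 × 21% = 16.8 lb.
Cost per lb N = £83.09 / 16.8 = £4.9458.

£4.95 per lb N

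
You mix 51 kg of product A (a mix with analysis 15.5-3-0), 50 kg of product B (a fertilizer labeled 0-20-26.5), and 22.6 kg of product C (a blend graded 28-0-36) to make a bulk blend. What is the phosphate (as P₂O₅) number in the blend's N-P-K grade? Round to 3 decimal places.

Total mass = 51 + 50 + 22.6 = 123.6 kg.
P₂O₅ mass = 3%×51 + 20%×50 + 0%×22.6 = 11.53 kg.
% P₂O₅ = 11.53 / 123.6 = 9.32848%.

9.328% P₂O₅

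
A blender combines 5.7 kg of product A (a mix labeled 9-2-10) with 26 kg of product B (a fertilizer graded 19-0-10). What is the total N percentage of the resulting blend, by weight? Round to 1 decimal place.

17.2% N

Total mass = 5.7 + 26 = 31.7 kg.
N mass = 9%×5.7 + 19%×26 = 5.453 kg.
% N = 5.453 / 31.7 = 17.2019%.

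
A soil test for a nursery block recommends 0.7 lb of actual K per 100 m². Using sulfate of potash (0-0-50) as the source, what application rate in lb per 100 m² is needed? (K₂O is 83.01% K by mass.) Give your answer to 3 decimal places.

As K₂O: 0.7 / 0.8301 = 0.843272 lb per 100 m².
Product per 100 m² = 0.843272 / 50% = 1.68654 lb.

1.687 lb of product per hundred sq m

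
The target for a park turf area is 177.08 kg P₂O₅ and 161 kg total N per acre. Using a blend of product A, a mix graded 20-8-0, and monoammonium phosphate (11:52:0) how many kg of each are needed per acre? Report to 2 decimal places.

Let a = kg of product A, b = kg of monoammonium phosphate (per acre).
P₂O₅: 0.08·a + 0.52·b = 177.08
N: 0.2·a + 0.11·b = 161
Eliminate b: (row1) − 0.52/0.11·(row2) → -0.865455·a = -584.011, so a = 674.803.
Then b = (161 − 0.2·674.803) / 0.11 = 236.723.

674.80 kg product A, 236.72 kg monoammonium phosphate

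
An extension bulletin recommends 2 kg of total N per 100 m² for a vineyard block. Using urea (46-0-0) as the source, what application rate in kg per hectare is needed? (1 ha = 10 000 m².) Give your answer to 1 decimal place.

434.8 kg of product per hectare

Product per 100 m² = 2 / 46% = 4.34783 kg.
Convert to per hectare: 4.34783 × 100 = 434.783 kg.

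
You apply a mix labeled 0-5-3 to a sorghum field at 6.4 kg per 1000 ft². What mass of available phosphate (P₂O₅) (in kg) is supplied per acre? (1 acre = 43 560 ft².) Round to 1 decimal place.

P₂O₅ per 1000 ft² = 6.4 × 5% = 0.32 kg.
Convert to per acre: 0.32 × 43.56 = 13.9392 kg.

13.9 kg P₂O₅ per acre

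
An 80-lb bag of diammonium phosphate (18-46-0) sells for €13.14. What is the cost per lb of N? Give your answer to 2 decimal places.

N in bag = 80 × 18% = 14.4 lb.
Cost per lb N = €13.14 / 14.4 = €0.9125.

€0.91 per lb N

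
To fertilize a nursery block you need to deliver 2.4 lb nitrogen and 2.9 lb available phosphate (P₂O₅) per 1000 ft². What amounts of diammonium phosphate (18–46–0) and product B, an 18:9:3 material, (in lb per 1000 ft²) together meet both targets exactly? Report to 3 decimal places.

4.595 lb diammonium phosphate, 8.739 lb product B

With a, b = lb per 1000 ft² of diammonium phosphate and product B:
N: 0.18·a + 0.18·b = 2.4
P₂O₅: 0.46·a + 0.09·b = 2.9
Solving simultaneously: a = 4.59459, b = 8.73874.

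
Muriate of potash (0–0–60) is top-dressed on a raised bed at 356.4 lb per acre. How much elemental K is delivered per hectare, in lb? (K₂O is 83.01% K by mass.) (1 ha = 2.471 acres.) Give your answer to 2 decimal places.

438.62 lb K per hectare

K₂O per acre = 356.4 × 60% = 213.84 lb.
Elemental K = 213.84 × 0.8301 = 177.509 lb per acre.
Convert to per hectare: 177.509 × 2.471 = 438.624 lb.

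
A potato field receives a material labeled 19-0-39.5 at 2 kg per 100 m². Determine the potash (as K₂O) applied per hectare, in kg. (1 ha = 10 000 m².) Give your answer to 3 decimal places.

K₂O per 100 m² = 2 × 39.5% = 0.79 kg.
Convert to per hectare: 0.79 × 100 = 79 kg.

79.000 kg K₂O per hectare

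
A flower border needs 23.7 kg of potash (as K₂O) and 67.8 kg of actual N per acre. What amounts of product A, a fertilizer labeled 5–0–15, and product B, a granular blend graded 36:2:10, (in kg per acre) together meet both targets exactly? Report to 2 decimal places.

Let a = kg of product A, b = kg of product B (per acre).
K₂O: 0.15·a + 0.1·b = 23.7
N: 0.05·a + 0.36·b = 67.8
Solving simultaneously: a = 35.7551, b = 183.367.

35.76 kg product A, 183.37 kg product B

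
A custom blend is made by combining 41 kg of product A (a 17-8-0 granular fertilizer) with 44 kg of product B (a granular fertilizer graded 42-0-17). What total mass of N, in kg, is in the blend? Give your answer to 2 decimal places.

25.45 kg N

N mass = 17%×41 + 42%×44 = 25.45 kg.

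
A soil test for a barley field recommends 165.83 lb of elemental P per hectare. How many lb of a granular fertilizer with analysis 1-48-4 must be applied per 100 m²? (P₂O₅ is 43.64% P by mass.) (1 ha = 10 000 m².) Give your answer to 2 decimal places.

7.92 lb of product per hundred sq m

As P₂O₅: 165.83 / 0.4364 = 379.995 lb per hectare.
Product per hectare = 379.995 / 48% = 791.657 lb.
Convert to per 100 m²: 791.657 × 0.01 = 7.91657 lb.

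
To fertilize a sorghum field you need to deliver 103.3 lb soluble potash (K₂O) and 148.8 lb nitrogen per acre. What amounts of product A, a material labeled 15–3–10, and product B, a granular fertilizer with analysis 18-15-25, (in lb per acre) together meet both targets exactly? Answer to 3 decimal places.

With a, b = lb per acre of product A and product B:
K₂O: 0.1·a + 0.25·b = 103.3
N: 0.15·a + 0.18·b = 148.8
From row1: a = (103.3 − 0.25·b) / 0.1.
Into row2: 0.15·(103.3 − 0.25·b)/0.1 + 0.18·b = 148.8 → b = 31.53846, a = 954.1538.

954.154 lb product A, 31.538 lb product B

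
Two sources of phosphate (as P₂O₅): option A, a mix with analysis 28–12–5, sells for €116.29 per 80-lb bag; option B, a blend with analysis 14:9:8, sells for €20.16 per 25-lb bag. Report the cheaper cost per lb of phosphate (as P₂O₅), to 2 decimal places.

€8.96 per lb P₂O₅ (option B)

option A: P₂O₅ per bag = 80 × 12% = 9.6 lb; cost = 116.29 / 9.6 = €12.1135/lb P₂O₅.
option B: P₂O₅ per bag = 25 × 9% = 2.25 lb; cost = 20.16 / 2.25 = €8.9600/lb P₂O₅.
option B is cheaper.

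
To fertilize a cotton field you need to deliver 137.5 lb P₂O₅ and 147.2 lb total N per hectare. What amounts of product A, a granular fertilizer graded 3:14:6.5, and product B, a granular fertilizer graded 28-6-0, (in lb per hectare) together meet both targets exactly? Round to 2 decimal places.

Per-hectare balance (a = product A, b = product B):
P₂O₅: 0.14·a + 0.06·b = 137.5
N: 0.03·a + 0.28·b = 147.2
Eliminate b: (row1) − 0.06/0.28·(row2) → 0.133571·a = 105.957, so a = 793.262.
Then b = (147.2 − 0.03·793.262) / 0.28 = 440.722.

793.26 lb product A, 440.72 lb product B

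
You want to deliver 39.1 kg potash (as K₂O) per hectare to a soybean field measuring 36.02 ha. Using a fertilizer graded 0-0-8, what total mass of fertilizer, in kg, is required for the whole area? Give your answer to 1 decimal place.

Product per hectare = 39.1 / 8% = 488.75 kg.
Total product = 488.75 × 36.02 = 17604.78 kg.

17604.8 kg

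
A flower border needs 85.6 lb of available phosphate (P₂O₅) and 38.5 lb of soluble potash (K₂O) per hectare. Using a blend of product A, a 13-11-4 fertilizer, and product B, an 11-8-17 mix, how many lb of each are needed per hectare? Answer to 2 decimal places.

Let a = lb of product A, b = lb of product B (per hectare).
P₂O₅: 0.11·a + 0.08·b = 85.6
K₂O: 0.04·a + 0.17·b = 38.5
From row1: a = (85.6 − 0.08·b) / 0.11.
Into row2: 0.04·(85.6 − 0.08·b)/0.11 + 0.17·b = 38.5 → b = 52.3226, a = 740.129.

740.13 lb product A, 52.32 lb product B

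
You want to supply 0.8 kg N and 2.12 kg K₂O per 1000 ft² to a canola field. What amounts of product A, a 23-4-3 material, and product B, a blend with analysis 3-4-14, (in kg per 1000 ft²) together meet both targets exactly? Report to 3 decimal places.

With a, b = kg per 1000 ft² of product A and product B:
N: 0.23·a + 0.03·b = 0.8
K₂O: 0.03·a + 0.14·b = 2.12
From row1: a = (0.8 − 0.03·b) / 0.23.
Into row2: 0.03·(0.8 − 0.03·b)/0.23 + 0.14·b = 2.12 → b = 14.8115, a = 1.54633.

1.546 kg product A, 14.812 kg product B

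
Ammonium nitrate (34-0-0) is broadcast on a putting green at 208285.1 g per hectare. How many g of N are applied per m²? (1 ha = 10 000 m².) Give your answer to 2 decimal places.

7.08 g N per sq m

nitrogen per hectare = 208285.1 × 34% = 70816.9 g.
Convert to per m²: 70816.9 × 0.0001 = 7.08169 g.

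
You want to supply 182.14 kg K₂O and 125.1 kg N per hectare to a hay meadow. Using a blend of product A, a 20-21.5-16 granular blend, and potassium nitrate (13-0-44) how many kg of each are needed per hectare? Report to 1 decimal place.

466.8 kg product A, 244.2 kg potassium nitrate

Per-hectare balance (a = product A, b = potassium nitrate):
K₂O: 0.16·a + 0.44·b = 182.14
N: 0.2·a + 0.13·b = 125.1
Solving simultaneously: a = 466.753, b = 244.226.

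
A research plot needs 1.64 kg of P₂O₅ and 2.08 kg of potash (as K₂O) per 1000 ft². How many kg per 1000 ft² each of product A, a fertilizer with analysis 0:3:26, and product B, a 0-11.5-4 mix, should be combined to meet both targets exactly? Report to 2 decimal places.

6.05 kg product A, 12.68 kg product B

Let a = kg of product A, b = kg of product B (per 1000 ft²).
P₂O₅: 0.03·a + 0.115·b = 1.64
K₂O: 0.26·a + 0.04·b = 2.08
Solving simultaneously: a = 6.04878, b = 12.6829.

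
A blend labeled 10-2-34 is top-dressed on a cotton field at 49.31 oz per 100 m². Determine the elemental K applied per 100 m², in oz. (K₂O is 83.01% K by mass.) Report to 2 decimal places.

13.92 oz K per hundred sq m

K₂O per 100 m² = 49.31 × 34% = 16.7654 oz.
Elemental K = 16.7654 × 0.8301 = 13.917 oz per 100 m².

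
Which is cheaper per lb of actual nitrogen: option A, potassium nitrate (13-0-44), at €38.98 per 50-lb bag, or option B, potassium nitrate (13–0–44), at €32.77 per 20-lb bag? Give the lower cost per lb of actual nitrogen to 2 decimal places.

€6.00 per lb N (option A)

option A: N per bag = 50 × 13% = 6.5 lb; cost = 38.98 / 6.5 = €5.9969/lb N.
option B: N per bag = 20 × 13% = 2.6 lb; cost = 32.77 / 2.6 = €12.6038/lb N.
option A is cheaper.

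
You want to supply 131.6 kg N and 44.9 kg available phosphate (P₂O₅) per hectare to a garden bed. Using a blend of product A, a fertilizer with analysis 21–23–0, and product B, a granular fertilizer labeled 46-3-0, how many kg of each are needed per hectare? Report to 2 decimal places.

167.90 kg product A, 209.44 kg product B

Let a = kg of product A, b = kg of product B (per hectare).
N: 0.21·a + 0.46·b = 131.6
P₂O₅: 0.23·a + 0.03·b = 44.9
From row1: a = (131.6 − 0.46·b) / 0.21.
Into row2: 0.23·(131.6 − 0.46·b)/0.21 + 0.03·b = 44.9 → b = 209.437, a = 167.899.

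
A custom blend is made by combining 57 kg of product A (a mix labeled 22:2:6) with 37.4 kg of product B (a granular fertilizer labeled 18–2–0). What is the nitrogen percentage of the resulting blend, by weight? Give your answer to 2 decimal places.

20.42% N

Total mass = 57 + 37.4 = 94.4 kg.
N mass = 22%×57 + 18%×37.4 = 19.272 kg.
% N = 19.272 / 94.4 = 20.4153%.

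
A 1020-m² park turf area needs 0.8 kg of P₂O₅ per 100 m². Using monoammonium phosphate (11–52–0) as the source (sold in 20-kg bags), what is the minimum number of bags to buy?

Product per 100 m² = 0.8 / 52% = 1.53846 kg.
Total product = 1.53846 × 1020 / 100 = 15.6923 kg.
Bags = ⌈15.6923 / 20⌉ = 1.

1 bags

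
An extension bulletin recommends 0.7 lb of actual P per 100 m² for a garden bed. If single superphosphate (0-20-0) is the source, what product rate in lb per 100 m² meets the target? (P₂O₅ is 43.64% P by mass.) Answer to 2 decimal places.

As P₂O₅: 0.7 / 0.4364 = 1.60403 lb per 100 m².
Product per 100 m² = 1.60403 / 20% = 8.02016 lb.

8.02 lb of product per hundred sq m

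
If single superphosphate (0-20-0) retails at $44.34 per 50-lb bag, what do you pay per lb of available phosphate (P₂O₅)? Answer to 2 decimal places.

$4.43 per lb P₂O₅

P₂O₅ in bag = 50 × 20% = 10 lb.
Cost per lb P₂O₅ = $44.34 / 10 = $4.4340.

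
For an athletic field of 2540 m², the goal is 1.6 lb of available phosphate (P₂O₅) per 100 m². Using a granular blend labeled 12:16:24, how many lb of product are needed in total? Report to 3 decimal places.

Product per 100 m² = 1.6 / 16% = 10 lb.
Total product = 10 × 2540 / 100 = 254 lb.

254.000 lb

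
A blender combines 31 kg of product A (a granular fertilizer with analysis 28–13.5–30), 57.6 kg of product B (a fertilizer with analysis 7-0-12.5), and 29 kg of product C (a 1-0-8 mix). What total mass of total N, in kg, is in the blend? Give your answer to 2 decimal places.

13.00 kg N

N mass = 28%×31 + 7%×57.6 + 1%×29 = 13.002 kg.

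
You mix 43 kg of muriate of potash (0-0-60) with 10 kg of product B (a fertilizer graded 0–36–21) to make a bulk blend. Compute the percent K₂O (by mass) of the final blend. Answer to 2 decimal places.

Total mass = 43 + 10 = 53 kg.
K₂O mass = 60%×43 + 21%×10 = 27.9 kg.
% K₂O = 27.9 / 53 = 52.6415%.

52.64% K₂O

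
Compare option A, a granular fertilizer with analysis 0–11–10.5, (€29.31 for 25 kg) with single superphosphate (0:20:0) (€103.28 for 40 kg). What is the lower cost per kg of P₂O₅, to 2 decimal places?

€10.66 per kg P₂O₅ (option A)

option A: P₂O₅ per bag = 25 × 11% = 2.75 kg; cost = 29.31 / 2.75 = €10.6582/kg P₂O₅.
single superphosphate: P₂O₅ per bag = 40 × 20% = 8 kg; cost = 103.28 / 8 = €12.9100/kg P₂O₅.
option A is cheaper.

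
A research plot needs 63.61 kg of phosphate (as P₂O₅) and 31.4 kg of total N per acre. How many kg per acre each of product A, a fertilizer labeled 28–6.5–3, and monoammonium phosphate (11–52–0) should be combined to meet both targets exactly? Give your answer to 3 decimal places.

Let a = kg of product A, b = kg of monoammonium phosphate (per acre).
P₂O₅: 0.065·a + 0.52·b = 63.61
N: 0.28·a + 0.11·b = 31.4
Solving simultaneously: a = 67.3954, b = 113.90249.

67.395 kg product A, 113.902 kg monoammonium phosphate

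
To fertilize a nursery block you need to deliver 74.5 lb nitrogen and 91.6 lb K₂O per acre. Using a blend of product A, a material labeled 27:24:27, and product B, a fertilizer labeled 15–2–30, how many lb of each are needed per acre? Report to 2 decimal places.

212.59 lb product A, 114.00 lb product B

With a, b = lb per acre of product A and product B:
N: 0.27·a + 0.15·b = 74.5
K₂O: 0.27·a + 0.3·b = 91.6
From row1: a = (74.5 − 0.15·b) / 0.27.
Into row2: 0.27·(74.5 − 0.15·b)/0.27 + 0.3·b = 91.6 → b = 114, a = 212.593.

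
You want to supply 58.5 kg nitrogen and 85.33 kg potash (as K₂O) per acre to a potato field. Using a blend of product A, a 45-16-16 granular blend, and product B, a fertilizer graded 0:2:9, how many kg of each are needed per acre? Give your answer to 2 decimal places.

130.00 kg product A, 717.00 kg product B

Per-acre balance (a = product A, b = product B):
N: 0.45·a + 0·b = 58.5
K₂O: 0.16·a + 0.09·b = 85.33
Eliminate a: (row1) − 0.45/0.16·(row2) → -0.253125·b = -181.491, so b = 717.
Back-substitute: a = (58.5 − 0·717) / 0.45 = 130.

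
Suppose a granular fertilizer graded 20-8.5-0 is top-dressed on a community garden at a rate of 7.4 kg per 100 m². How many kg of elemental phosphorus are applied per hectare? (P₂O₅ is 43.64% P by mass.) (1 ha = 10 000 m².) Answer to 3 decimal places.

P₂O₅ per 100 m² = 7.4 × 8.5% = 0.629 kg.
Elemental P = 0.629 × 0.4364 = 0.274496 kg per 100 m².
Convert to per hectare: 0.274496 × 100 = 27.4496 kg.

27.450 kg P per hectare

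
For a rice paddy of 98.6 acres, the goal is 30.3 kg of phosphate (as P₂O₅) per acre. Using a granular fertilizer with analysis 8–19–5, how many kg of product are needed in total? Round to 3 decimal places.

15724.105 kg

Product per acre = 30.3 / 19% = 159.474 kg.
Total product = 159.474 × 98.6 = 15724.1053 kg.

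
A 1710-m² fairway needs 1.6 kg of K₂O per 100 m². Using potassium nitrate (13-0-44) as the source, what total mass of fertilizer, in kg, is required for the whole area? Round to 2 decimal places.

62.18 kg

Product per 100 m² = 1.6 / 44% = 3.63636 kg.
Total product = 3.63636 × 1710 / 100 = 62.1818 kg.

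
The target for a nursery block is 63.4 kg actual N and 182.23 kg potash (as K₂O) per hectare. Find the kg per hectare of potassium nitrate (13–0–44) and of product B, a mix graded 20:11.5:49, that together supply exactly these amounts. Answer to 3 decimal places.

221.399 kg potassium nitrate, 173.091 kg product B

With a, b = kg per hectare of potassium nitrate and product B:
N: 0.13·a + 0.2·b = 63.4
K₂O: 0.44·a + 0.49·b = 182.23
Eliminate a: (row1) − 0.13/0.44·(row2) → 0.0552273·b = 9.55932, so b = 173.0905.
Back-substitute: a = (63.4 − 0.2·173.0905) / 0.13 = 221.3992.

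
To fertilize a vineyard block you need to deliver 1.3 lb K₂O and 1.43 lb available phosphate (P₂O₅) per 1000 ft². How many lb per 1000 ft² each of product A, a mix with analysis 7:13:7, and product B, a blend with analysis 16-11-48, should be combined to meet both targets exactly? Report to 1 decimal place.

9.9 lb product A, 1.3 lb product B

With a, b = lb per 1000 ft² of product A and product B:
K₂O: 0.07·a + 0.48·b = 1.3
P₂O₅: 0.13·a + 0.11·b = 1.43
Solving simultaneously: a = 9.93419, b = 1.2596.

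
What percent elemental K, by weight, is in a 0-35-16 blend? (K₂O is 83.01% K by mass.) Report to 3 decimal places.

13.282% K

%K = 16 × 0.8301 = 13.2816%.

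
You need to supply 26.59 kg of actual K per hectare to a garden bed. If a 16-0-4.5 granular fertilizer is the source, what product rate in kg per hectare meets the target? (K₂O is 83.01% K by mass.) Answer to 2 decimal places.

As K₂O: 26.59 / 0.8301 = 32.0323 kg per hectare.
Product per hectare = 32.0323 / 4.5% = 711.829 kg.

711.83 kg of product per hectare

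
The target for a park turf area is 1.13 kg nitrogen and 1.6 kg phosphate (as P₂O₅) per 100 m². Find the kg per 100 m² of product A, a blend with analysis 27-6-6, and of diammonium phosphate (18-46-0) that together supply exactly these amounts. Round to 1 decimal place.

2.0 kg product A, 3.2 kg diammonium phosphate

Per-100 m² balance (a = product A, b = diammonium phosphate):
N: 0.27·a + 0.18·b = 1.13
P₂O₅: 0.06·a + 0.46·b = 1.6
From row1: a = (1.13 − 0.18·b) / 0.27.
Into row2: 0.06·(1.13 − 0.18·b)/0.27 + 0.46·b = 1.6 → b = 3.21164, a = 2.04409.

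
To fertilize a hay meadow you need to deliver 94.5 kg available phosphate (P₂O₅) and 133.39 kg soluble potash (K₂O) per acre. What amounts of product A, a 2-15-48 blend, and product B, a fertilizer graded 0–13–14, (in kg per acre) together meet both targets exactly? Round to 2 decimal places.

99.29 kg product A, 612.36 kg product B

With a, b = kg per acre of product A and product B:
P₂O₅: 0.15·a + 0.13·b = 94.5
K₂O: 0.48·a + 0.14·b = 133.39
Eliminate a: (row1) − 0.15/0.48·(row2) → 0.08625·b = 52.8156, so b = 612.355.
Back-substitute: a = (94.5 − 0.13·612.355) / 0.15 = 99.2923.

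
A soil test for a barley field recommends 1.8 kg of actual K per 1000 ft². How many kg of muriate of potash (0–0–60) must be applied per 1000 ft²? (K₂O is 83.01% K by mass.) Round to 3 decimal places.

3.614 kg of product per thousand sq ft

As K₂O: 1.8 / 0.8301 = 2.16841 kg per 1000 ft².
Product per 1000 ft² = 2.16841 / 60% = 3.61402 kg.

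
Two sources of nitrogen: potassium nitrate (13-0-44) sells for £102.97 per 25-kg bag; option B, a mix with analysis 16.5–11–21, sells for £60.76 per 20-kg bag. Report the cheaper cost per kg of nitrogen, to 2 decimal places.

potassium nitrate: N per bag = 25 × 13% = 3.25 kg; cost = 102.97 / 3.25 = £31.6831/kg N.
option B: N per bag = 20 × 16.5% = 3.3 kg; cost = 60.76 / 3.3 = £18.4121/kg N.
option B is cheaper.

£18.41 per kg N (option B)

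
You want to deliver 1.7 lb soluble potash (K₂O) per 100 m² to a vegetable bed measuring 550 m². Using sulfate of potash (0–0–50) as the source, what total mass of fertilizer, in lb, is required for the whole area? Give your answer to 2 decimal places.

Product per 100 m² = 1.7 / 50% = 3.4 lb.
Total product = 3.4 × 550 / 100 = 18.7 lb.

18.70 lb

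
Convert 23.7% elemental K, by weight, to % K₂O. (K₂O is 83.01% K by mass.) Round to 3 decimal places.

%K₂O = 23.7 / 0.8301 = 28.5508%.

28.551% K₂O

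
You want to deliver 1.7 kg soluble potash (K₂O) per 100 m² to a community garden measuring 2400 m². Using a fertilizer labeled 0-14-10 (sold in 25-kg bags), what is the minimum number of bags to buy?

17 bags

Product per 100 m² = 1.7 / 10% = 17 kg.
Total product = 17 × 2400 / 100 = 408 kg.
Bags = ⌈408 / 25⌉ = 17.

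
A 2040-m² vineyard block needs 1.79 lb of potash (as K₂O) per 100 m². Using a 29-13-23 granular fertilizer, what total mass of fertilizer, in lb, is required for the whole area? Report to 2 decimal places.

Product per 100 m² = 1.79 / 23% = 7.78261 lb.
Total product = 7.78261 × 2040 / 100 = 158.765 lb.

158.77 lb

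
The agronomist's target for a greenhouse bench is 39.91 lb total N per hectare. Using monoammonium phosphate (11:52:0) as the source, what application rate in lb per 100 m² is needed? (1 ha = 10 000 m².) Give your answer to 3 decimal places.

3.628 lb of product per hundred sq m

Product per hectare = 39.91 / 11% = 362.818 lb.
Convert to per 100 m²: 362.818 × 0.01 = 3.62818 lb.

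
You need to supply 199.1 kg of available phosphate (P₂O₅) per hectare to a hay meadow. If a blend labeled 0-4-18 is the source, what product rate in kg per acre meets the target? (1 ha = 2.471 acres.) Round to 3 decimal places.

Product per hectare = 199.1 / 4% = 4977.5 kg.
Convert to per acre: 4977.5 × 0.404694 = 2014.3667 kg.

2014.367 kg of product per acre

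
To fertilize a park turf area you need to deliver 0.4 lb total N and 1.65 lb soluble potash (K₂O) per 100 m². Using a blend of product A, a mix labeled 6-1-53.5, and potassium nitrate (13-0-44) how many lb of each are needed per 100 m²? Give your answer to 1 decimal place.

0.9 lb product A, 2.7 lb potassium nitrate

Per-100 m² balance (a = product A, b = potassium nitrate):
N: 0.06·a + 0.13·b = 0.4
K₂O: 0.535·a + 0.44·b = 1.65
Eliminate b: (row1) − 0.13/0.44·(row2) → -0.0980682·a = -0.0875, so a = 0.892236.
Then b = (1.65 − 0.535·0.892236) / 0.44 = 2.66512.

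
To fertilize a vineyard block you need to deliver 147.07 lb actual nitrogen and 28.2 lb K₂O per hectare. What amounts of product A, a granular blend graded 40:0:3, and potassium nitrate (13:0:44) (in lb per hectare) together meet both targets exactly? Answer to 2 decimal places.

Let a = lb of product A, b = lb of potassium nitrate (per hectare).
N: 0.4·a + 0.13·b = 147.07
K₂O: 0.03·a + 0.44·b = 28.2
Eliminate b: (row1) − 0.13/0.44·(row2) → 0.391136·a = 138.738, so a = 354.705.
Then b = (28.2 − 0.03·354.705) / 0.44 = 39.9064.

354.71 lb product A, 39.91 lb potassium nitrate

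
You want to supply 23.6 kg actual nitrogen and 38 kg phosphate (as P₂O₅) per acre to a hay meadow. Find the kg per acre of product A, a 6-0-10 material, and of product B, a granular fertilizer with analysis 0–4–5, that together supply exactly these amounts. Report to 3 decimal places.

393.333 kg product A, 950.000 kg product B

Let a = kg of product A, b = kg of product B (per acre).
N: 0.06·a + 0·b = 23.6
P₂O₅: 0·a + 0.04·b = 38
Solving simultaneously: a = 393.3333, b = 950.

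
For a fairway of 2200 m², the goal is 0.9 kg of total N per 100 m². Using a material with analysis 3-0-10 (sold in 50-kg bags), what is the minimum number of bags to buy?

14 bags

Product per 100 m² = 0.9 / 3% = 30 kg.
Total product = 30 × 2200 / 100 = 660 kg.
Bags = ⌈660 / 50⌉ = 14.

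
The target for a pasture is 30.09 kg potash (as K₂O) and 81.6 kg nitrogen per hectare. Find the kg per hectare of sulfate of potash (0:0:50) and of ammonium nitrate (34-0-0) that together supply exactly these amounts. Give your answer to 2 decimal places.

60.18 kg sulfate of potash, 240.00 kg ammonium nitrate

Per-hectare balance (a = sulfate of potash, b = ammonium nitrate):
K₂O: 0.5·a + 0·b = 30.09
N: 0·a + 0.34·b = 81.6
Solving simultaneously: a = 60.18, b = 240.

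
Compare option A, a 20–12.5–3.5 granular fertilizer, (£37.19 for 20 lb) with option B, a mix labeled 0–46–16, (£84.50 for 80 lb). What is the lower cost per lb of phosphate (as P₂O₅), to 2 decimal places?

£2.30 per lb P₂O₅ (option B)

option A: P₂O₅ per bag = 20 × 12.5% = 2.5 lb; cost = 37.19 / 2.5 = £14.8760/lb P₂O₅.
option B: P₂O₅ per bag = 80 × 46% = 36.8 lb; cost = 84.50 / 36.8 = £2.2962/lb P₂O₅.
option B is cheaper.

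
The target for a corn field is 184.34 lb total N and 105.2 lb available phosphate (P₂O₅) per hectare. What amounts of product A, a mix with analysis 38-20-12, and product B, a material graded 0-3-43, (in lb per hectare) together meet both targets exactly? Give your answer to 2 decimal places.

Per-hectare balance (a = product A, b = product B):
N: 0.38·a + 0·b = 184.34
P₂O₅: 0.2·a + 0.03·b = 105.2
From row1: a = (184.34 − 0·b) / 0.38.
Into row2: 0.2·(184.34 − 0·b)/0.38 + 0.03·b = 105.2 → b = 272.632, a = 485.105.

485.11 lb product A, 272.63 lb product B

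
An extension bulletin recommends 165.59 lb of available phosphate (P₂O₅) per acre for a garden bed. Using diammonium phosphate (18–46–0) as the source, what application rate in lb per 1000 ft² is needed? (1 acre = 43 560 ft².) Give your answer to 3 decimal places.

Product per acre = 165.59 / 46% = 359.978 lb.
Convert to per 1000 ft²: 359.978 × 0.0229568 = 8.26396 lb.

8.264 lb of product per thousand sq ft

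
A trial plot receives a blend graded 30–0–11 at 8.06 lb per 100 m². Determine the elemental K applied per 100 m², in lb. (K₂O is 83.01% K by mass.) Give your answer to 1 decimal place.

K₂O per 100 m² = 8.06 × 11% = 0.8866 lb.
Elemental K = 0.8866 × 0.8301 = 0.735967 lb per 100 m².

0.7 lb K per hundred sq m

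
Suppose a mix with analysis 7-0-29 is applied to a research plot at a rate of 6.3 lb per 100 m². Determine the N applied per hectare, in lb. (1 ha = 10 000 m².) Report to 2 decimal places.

nitrogen per 100 m² = 6.3 × 7% = 0.441 lb.
Convert to per hectare: 0.441 × 100 = 44.1 lb.

44.10 lb N per hectare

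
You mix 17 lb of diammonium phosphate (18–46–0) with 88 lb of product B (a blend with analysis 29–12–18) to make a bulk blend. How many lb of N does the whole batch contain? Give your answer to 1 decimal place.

N mass = 18%×17 + 29%×88 = 28.58 lb.

28.6 lb N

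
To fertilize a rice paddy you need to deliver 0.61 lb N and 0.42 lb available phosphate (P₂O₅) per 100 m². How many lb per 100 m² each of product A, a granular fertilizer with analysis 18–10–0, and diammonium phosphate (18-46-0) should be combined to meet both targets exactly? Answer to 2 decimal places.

3.16 lb product A, 0.23 lb diammonium phosphate

Per-100 m² balance (a = product A, b = diammonium phosphate):
N: 0.18·a + 0.18·b = 0.61
P₂O₅: 0.1·a + 0.46·b = 0.42
From row1: a = (0.61 − 0.18·b) / 0.18.
Into row2: 0.1·(0.61 − 0.18·b)/0.18 + 0.46·b = 0.42 → b = 0.225309, a = 3.16358.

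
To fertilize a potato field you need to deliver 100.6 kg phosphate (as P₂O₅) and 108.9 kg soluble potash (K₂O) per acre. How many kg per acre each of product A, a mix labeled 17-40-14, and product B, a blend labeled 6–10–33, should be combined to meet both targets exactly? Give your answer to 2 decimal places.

189.05 kg product A, 249.80 kg product B

Per-acre balance (a = product A, b = product B):
P₂O₅: 0.4·a + 0.1·b = 100.6
K₂O: 0.14·a + 0.33·b = 108.9
Solving simultaneously: a = 189.051, b = 249.797.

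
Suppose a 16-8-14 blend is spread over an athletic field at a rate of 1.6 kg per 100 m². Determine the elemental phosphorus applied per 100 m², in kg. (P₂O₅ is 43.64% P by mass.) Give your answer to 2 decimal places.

0.06 kg P per hundred sq m

P₂O₅ per 100 m² = 1.6 × 8% = 0.128 kg.
Elemental P = 0.128 × 0.4364 = 0.0558592 kg per 100 m².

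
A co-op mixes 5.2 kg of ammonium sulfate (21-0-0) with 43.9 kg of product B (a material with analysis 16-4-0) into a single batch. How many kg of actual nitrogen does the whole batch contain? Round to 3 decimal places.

N mass = 21%×5.2 + 16%×43.9 = 8.116 kg.

8.116 kg N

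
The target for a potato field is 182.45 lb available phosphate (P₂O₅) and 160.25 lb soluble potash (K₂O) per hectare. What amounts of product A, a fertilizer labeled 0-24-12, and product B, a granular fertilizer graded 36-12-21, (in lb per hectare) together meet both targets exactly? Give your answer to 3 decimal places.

530.125 lb product A, 460.167 lb product B

Let a = lb of product A, b = lb of product B (per hectare).
P₂O₅: 0.24·a + 0.12·b = 182.45
K₂O: 0.12·a + 0.21·b = 160.25
Eliminate a: (row1) − 0.24/0.12·(row2) → -0.3·b = -138.05, so b = 460.1667.
Back-substitute: a = (182.45 − 0.12·460.1667) / 0.24 = 530.125.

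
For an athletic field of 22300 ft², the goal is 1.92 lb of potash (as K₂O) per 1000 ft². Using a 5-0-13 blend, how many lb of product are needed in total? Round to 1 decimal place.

329.4 lb

Product per 1000 ft² = 1.92 / 13% = 14.7692 lb.
Total product = 14.7692 × 22300 / 1000 = 329.354 lb.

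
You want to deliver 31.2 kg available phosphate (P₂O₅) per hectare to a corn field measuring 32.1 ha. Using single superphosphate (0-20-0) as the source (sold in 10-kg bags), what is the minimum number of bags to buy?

501 bags

Product per hectare = 31.2 / 20% = 156 kg.
Total product = 156 × 32.1 = 5007.6 kg.
Bags = ⌈5007.6 / 10⌉ = 501.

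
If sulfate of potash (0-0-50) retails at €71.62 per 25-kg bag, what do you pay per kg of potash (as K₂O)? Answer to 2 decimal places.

K₂O in bag = 25 × 50% = 12.5 kg.
Cost per kg K₂O = €71.62 / 12.5 = €5.7296.

€5.73 per kg K₂O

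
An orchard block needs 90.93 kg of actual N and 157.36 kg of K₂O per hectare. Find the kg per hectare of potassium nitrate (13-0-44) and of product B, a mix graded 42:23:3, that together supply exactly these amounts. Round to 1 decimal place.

With a, b = kg per hectare of potassium nitrate and product B:
N: 0.13·a + 0.42·b = 90.93
K₂O: 0.44·a + 0.03·b = 157.36
Solving simultaneously: a = 350.267, b = 108.084.

350.3 kg potassium nitrate, 108.1 kg product B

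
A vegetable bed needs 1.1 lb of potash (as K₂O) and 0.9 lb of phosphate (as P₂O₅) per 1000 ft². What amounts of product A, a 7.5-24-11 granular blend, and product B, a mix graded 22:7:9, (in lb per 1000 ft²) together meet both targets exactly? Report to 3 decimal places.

0.288 lb product A, 11.871 lb product B

Per-1000 ft² balance (a = product A, b = product B):
K₂O: 0.11·a + 0.09·b = 1.1
P₂O₅: 0.24·a + 0.07·b = 0.9
Eliminate a: (row1) − 0.11/0.24·(row2) → 0.0579167·b = 0.6875, so b = 11.8705.
Back-substitute: a = (1.1 − 0.09·11.8705) / 0.11 = 0.28777.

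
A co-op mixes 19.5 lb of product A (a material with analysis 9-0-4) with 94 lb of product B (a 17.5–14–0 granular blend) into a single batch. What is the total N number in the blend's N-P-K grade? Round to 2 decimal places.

16.04% N

Total mass = 19.5 + 94 = 113.5 lb.
N mass = 9%×19.5 + 17.5%×94 = 18.205 lb.
% N = 18.205 / 113.5 = 16.0396%.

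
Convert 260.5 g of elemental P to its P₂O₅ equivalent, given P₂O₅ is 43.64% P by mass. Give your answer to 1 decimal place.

P₂O₅ = 260.5 / 0.4364 = 596.929 g.

596.9 g P₂O₅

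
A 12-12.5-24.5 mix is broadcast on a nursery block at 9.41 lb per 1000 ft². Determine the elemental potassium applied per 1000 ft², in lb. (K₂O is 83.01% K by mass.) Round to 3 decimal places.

K₂O per 1000 ft² = 9.41 × 24.5% = 2.30545 lb.
Elemental K = 2.30545 × 0.8301 = 1.91375 lb per 1000 ft².

1.914 lb K per thousand sq ft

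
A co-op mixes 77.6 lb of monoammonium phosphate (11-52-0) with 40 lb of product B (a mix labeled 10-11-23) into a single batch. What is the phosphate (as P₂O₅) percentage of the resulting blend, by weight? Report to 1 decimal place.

Total mass = 77.6 + 40 = 117.6 lb.
P₂O₅ mass = 52%×77.6 + 11%×40 = 44.752 lb.
% P₂O₅ = 44.752 / 117.6 = 38.0544%.

38.1% P₂O₅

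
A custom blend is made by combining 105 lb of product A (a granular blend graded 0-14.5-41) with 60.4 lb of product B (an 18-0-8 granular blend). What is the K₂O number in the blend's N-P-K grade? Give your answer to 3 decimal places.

28.949% K₂O

Total mass = 105 + 60.4 = 165.4 lb.
K₂O mass = 41%×105 + 8%×60.4 = 47.882 lb.
% K₂O = 47.882 / 165.4 = 28.9492%.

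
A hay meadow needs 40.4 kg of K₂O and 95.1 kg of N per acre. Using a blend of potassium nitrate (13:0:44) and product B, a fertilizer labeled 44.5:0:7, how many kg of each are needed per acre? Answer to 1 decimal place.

Per-acre balance (a = potassium nitrate, b = product B):
K₂O: 0.44·a + 0.07·b = 40.4
N: 0.13·a + 0.445·b = 95.1
From row1: a = (40.4 − 0.07·b) / 0.44.
Into row2: 0.13·(40.4 − 0.07·b)/0.44 + 0.445·b = 95.1 → b = 195.994, a = 60.6374.

60.6 kg potassium nitrate, 196.0 kg product B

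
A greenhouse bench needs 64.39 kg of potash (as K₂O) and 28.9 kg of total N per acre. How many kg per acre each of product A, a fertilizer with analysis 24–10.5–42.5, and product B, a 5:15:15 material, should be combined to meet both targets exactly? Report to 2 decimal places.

With a, b = kg per acre of product A and product B:
K₂O: 0.425·a + 0.15·b = 64.39
N: 0.24·a + 0.05·b = 28.9
Eliminate b: (row1) − 0.15/0.05·(row2) → -0.295·a = -22.31, so a = 75.6271.
Then b = (28.9 − 0.24·75.6271) / 0.05 = 214.9898.

75.63 kg product A, 214.99 kg product B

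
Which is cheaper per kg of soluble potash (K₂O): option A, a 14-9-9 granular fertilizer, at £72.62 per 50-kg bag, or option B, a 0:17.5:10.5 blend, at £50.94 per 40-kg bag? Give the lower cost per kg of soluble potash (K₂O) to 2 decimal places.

£12.13 per kg K₂O (option B)

option A: K₂O per bag = 50 × 9% = 4.5 kg; cost = 72.62 / 4.5 = £16.1378/kg K₂O.
option B: K₂O per bag = 40 × 10.5% = 4.2 kg; cost = 50.94 / 4.2 = £12.1286/kg K₂O.
option B is cheaper.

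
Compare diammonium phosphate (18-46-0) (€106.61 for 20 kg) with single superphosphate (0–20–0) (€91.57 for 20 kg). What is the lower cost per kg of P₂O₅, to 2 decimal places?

€11.59 per kg P₂O₅ (diammonium phosphate)

diammonium phosphate: P₂O₅ per bag = 20 × 46% = 9.2 kg; cost = 106.61 / 9.2 = €11.5880/kg P₂O₅.
single superphosphate: P₂O₅ per bag = 20 × 20% = 4 kg; cost = 91.57 / 4 = €22.8925/kg P₂O₅.
diammonium phosphate is cheaper.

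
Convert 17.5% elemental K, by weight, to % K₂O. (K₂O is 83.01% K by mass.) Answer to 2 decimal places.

21.08% K₂O

%K₂O = 17.5 / 0.8301 = 21.0818%.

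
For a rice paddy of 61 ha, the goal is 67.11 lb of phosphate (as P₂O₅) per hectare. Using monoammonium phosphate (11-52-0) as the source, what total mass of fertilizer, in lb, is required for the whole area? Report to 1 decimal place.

7872.5 lb

Product per hectare = 67.11 / 52% = 129.058 lb.
Total product = 129.058 × 61 = 7872.52 lb.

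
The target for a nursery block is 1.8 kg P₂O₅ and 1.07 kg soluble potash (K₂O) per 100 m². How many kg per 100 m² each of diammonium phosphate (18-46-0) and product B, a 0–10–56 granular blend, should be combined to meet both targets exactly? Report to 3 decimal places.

Let a = kg of diammonium phosphate, b = kg of product B (per 100 m²).
P₂O₅: 0.46·a + 0.1·b = 1.8
K₂O: 0·a + 0.56·b = 1.07
Solving simultaneously: a = 3.49767, b = 1.91071.

3.498 kg diammonium phosphate, 1.911 kg product B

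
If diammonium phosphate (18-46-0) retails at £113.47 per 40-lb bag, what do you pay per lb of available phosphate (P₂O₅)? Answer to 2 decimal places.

£6.17 per lb P₂O₅

P₂O₅ in bag = 40 × 46% = 18.4 lb.
Cost per lb P₂O₅ = £113.47 / 18.4 = £6.1668.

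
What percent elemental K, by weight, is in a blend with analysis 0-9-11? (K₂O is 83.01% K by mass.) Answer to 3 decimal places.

%K = 11 × 0.8301 = 9.1311%.

9.131% K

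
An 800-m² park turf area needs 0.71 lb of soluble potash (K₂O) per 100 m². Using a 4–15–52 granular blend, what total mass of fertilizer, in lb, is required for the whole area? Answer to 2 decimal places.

10.92 lb

Product per 100 m² = 0.71 / 52% = 1.36538 lb.
Total product = 1.36538 × 800 / 100 = 10.9231 lb.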